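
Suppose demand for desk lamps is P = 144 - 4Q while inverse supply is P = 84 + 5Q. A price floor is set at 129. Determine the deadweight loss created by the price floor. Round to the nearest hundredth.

38.28

Free-market equilibrium: 144 - 4Q = 84 + 5Q gives Q* = 6.6667, P* = 117.3333.
At the floor price 129, quantity demanded is (144 - 129)/4 = 3.75; demand is the short side, so Q = 3.75 trades at P = 129.
At Q = 3.75 the demand price is 129 and the supply price is 102.75. Deadweight loss is the triangle between the curves from 3.75 to 6.6667: (1/2)(129 - 102.75)(6.6667 - 3.75) = 38.2812.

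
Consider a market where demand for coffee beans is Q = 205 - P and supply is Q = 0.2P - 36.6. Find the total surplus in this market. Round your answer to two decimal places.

Rewriting demand in inverse form: P = 205 - Q.
Rewriting supply in inverse form: P = 183 + 5Q.
Setting demand equal to supply, 22 = 6Q, so Q* = 3.6667 and P* = 201.3333.
CS = (1/2)(3.6667)(3.6667) = 6.7222 and PS = (1/2)(3.6667)(18.3333) = 33.6111, so total surplus = 40.3333.

40.33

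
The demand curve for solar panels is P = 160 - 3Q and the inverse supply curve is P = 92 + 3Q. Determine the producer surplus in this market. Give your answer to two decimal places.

Set 160 - 3Q = 92 + 3Q, which gives 68 = 6Q, so Q* = 11.3333 and P* = 160 - 3(11.3333) = 126.
Producer surplus is the triangle above supply below P*: (1/2)(11.3333)(126 - 92) = (1/2)(11.3333)(34) = 192.6667.

192.67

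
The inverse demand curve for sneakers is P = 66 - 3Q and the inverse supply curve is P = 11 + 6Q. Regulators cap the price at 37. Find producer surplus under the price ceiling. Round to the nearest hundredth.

56.33

Without the control, 66 - 3Q = 11 + 6Q so Q* = 6.1111 and P* = 47.6667.
At P = 37, sellers supply (37 - 11)/6 = 4.3333 while buyers want more, so the quantity traded is 4.3333 at price 37.
PS is the triangle above supply below 37: (1/2)(4.3333)(37 - 11) = 56.3333.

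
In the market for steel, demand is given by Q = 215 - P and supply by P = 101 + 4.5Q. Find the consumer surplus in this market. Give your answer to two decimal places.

Rewriting demand in inverse form: P = 215 - Q.
Equilibrium: 215 - Q = 101 + 4.5Q, so Q* = 20.7273 and P* = 194.2727.
Consumer surplus is the triangle under demand above P*: (1/2)(20.7273)(215 - 194.2727) = (1/2)(20.7273)(20.7273) = 214.8099.

214.81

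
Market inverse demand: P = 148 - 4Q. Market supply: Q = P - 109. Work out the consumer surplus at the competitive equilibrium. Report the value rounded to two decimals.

121.68

Rewriting supply in inverse form: P = 109 + Q.
Setting demand equal to supply, 39 = 5Q, so Q* = 7.8 and P* = 116.8.
CS is the area between the demand curve and P* from 0 to Q*: (1/2)(7.8)(31.2) = 121.68.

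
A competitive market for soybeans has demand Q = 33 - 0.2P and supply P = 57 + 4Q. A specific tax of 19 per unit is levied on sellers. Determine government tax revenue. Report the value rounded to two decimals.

187.89

Rewriting demand in inverse form: P = 165 - 5Q.
Pre-tax equilibrium: 165 - 5Q = 57 + 4Q gives Q* = 12, P* = 105.
A tax on sellers shifts supply up by 19: 165 - 5Q = 57 + 4Q + 19, so Q_t = 9.8889. Buyers pay P_b = 115.5556; sellers receive P_s = P_b - 19 = 96.5556.
Revenue is the tax times quantity traded: 19 x 9.8889 = 187.8889.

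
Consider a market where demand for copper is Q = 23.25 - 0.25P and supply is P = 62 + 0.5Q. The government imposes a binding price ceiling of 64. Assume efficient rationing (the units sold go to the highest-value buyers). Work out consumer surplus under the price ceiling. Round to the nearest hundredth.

84.00

Rewriting demand in inverse form: P = 93 - 4Q.
Without the control, 93 - 4Q = 62 + 0.5Q so Q* = 6.8889 and P* = 65.4444.
At the ceiling price 64, quantity supplied is (64 - 62)/0.5 = 4; supply is the short side, so Q = 4 trades at P = 64.
The demand price at Q = 4 is 77. CS is the trapezoid between demand and 64 over [0, 4]: (1/2)[(93 - 64) + (77 - 64)](4) = 84.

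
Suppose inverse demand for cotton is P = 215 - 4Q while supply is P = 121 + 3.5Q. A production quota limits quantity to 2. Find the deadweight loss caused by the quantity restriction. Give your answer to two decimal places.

Unrestricted equilibrium: Q* = (215 - 121)/(4 + 3.5) = 12.5333.
At Q = 2 the demand price is 215 - 4(2) = 207 and the supply price is 121 + 3.5(2) = 128.
Deadweight loss is the triangle between the curves from 2 to 12.5333: (1/2)(207 - 128)(12.5333 - 2) = 416.0667.

416.07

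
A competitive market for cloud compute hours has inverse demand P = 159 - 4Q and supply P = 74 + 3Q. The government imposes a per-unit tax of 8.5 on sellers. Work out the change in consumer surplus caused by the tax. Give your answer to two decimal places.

Without the tax, 159 - 4Q = 74 + 3Q so Q* = 12.1429 and P* = 110.4286.
With the tax, sellers need 8.5 more per unit: 159 - 4Q = 74 + 3Q + 8.5, so Q_t = 10.9286. Buyers pay P_b = 115.2857; sellers receive P_s = P_b - 8.5 = 106.7857.
Consumers lose the trapezoid between P* and P_b out to Q_t plus the triangle from Q_t to Q*: change in CS = 238.8673 - 294.898 = -56.0306.

-56.03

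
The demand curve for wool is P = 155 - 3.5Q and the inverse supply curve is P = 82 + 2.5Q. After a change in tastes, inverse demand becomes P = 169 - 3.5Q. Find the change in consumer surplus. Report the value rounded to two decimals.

Initial equilibrium: Q_0 = 12.1667, P_0 = 112.4167; CS_0 = (1/2)(12.1667)(42.5833) = 259.0486, PS_0 = (1/2)(12.1667)(30.4167) = 185.0347.
New equilibrium: 169 - 3.5Q = 82 + 2.5Q gives Q_1 = 14.5, P_1 = 118.25; CS_1 = 367.9375, PS_1 = 262.8125.
Change in consumer surplus = 367.9375 - 259.0486 = 108.8889.

108.89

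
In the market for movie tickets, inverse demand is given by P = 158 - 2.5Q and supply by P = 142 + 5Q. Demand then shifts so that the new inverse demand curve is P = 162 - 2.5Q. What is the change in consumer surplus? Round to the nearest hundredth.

Initial equilibrium: Q_0 = 2.1333, P_0 = 152.6667; CS_0 = (1/2)(2.1333)(5.3333) = 5.6889, PS_0 = (1/2)(2.1333)(10.6667) = 11.3778.
New equilibrium: 162 - 2.5Q = 142 + 5Q gives Q_1 = 2.6667, P_1 = 155.3333; CS_1 = 8.8889, PS_1 = 17.7778.
Change in consumer surplus = 8.8889 - 5.6889 = 3.2.

3.20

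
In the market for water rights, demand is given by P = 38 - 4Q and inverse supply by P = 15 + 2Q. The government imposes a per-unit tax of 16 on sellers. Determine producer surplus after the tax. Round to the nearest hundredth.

1.36

Without the tax, 38 - 4Q = 15 + 2Q so Q* = 3.8333 and P* = 22.6667.
A tax on sellers shifts supply up by 16: 38 - 4Q = 15 + 2Q + 16, so Q_t = 1.1667. Buyers pay P_b = 33.3333; sellers receive P_s = P_b - 16 = 17.3333.
PS = (1/2)(Q_t)(P_s - 15) = (1/2)(1.1667)(2.3333) = 1.3611.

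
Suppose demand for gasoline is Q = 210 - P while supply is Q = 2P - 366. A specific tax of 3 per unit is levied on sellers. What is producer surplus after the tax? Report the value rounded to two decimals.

64.00

Rewriting demand in inverse form: P = 210 - Q.
Rewriting supply in inverse form: P = 183 + 0.5Q.
Pre-tax equilibrium: 210 - Q = 183 + 0.5Q gives Q* = 18, P* = 192.
With the tax, sellers need 3 more per unit: 210 - Q = 183 + 0.5Q + 3, so Q_t = 16. Buyers pay P_b = 194; sellers receive P_s = P_b - 3 = 191.
PS = (1/2)(Q_t)(P_s - 183) = (1/2)(16)(8) = 64.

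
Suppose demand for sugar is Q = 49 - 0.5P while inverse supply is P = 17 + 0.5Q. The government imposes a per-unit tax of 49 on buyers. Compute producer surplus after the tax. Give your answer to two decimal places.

Rewriting demand in inverse form: P = 98 - 2Q.
Without the tax, 98 - 2Q = 17 + 0.5Q so Q* = 32.4 and P* = 33.2.
A tax on buyers shifts demand down by 49: (98 - 49) - 2Q = 17 + 0.5Q, so Q_t = 12.8. Buyers pay P_b = 72.4; sellers receive P_s = P_b - 49 = 23.4.
Producer surplus is the triangle above supply below P_s: (1/2)(12.8)(23.4 - 17) = 40.96.

40.96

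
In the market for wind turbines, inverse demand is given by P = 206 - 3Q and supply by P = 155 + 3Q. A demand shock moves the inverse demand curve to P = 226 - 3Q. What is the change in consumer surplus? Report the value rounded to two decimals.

Initial equilibrium: Q_0 = 8.5, P_0 = 180.5; CS_0 = (1/2)(8.5)(25.5) = 108.375, PS_0 = (1/2)(8.5)(25.5) = 108.375.
New equilibrium: 226 - 3Q = 155 + 3Q gives Q_1 = 11.8333, P_1 = 190.5; CS_1 = 210.0417, PS_1 = 210.0417.
Change in consumer surplus = 210.0417 - 108.375 = 101.6667.

101.67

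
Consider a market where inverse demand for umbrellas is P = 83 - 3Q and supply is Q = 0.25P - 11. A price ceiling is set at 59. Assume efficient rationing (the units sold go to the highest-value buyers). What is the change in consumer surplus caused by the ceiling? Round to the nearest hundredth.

Rewriting supply in inverse form: P = 44 + 4Q.
Free-market equilibrium: 83 - 3Q = 44 + 4Q gives Q* = 5.5714, P* = 66.2857.
At P = 59, sellers supply (59 - 44)/4 = 3.75 while buyers want more, so the quantity traded is 3.75 at price 59.
CS goes from (1/2)(5.5714)(16.7143) = 46.5612 to 68.9062 (computed as (83 - 59)(3.75) - (1/2)(3)(3.75)^2), a change of 22.345.

22.35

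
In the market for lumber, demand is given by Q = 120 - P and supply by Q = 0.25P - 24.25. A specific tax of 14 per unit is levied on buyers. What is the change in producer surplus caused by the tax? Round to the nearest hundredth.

Rewriting demand in inverse form: P = 120 - Q.
Rewriting supply in inverse form: P = 97 + 4Q.
Without the tax, 120 - Q = 97 + 4Q so Q* = 4.6 and P* = 115.4.
With the tax, buyers' net willingness to pay falls by 14: (120 - 14) - Q = 97 + 4Q, so Q_t = 1.8. Buyers pay P_b = 118.2; sellers receive P_s = P_b - 14 = 104.2.
PS falls from (1/2)(4.6)(18.4) = 42.32 to (1/2)(1.8)(7.2) = 6.48, a change of -35.84.

-35.84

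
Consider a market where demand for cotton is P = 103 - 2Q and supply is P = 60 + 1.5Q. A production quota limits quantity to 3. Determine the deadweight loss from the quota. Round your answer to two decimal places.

150.89

Unrestricted equilibrium: Q* = (103 - 60)/(2 + 1.5) = 12.2857.
At Q = 3 the demand price is 103 - 2(3) = 97 and the supply price is 60 + 1.5(3) = 64.5.
DWL = (1/2)(gap between curves at 3) x (Q* - 3) = (1/2)(32.5)(9.2857) = 150.8929.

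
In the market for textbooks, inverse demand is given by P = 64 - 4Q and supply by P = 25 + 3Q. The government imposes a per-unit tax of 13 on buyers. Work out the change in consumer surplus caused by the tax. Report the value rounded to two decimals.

-34.49

Pre-tax equilibrium: 64 - 4Q = 25 + 3Q gives Q* = 5.5714, P* = 41.7143.
A tax on buyers shifts demand down by 13: (64 - 13) - 4Q = 25 + 3Q, so Q_t = 3.7143. Buyers pay P_b = 49.1429; sellers receive P_s = P_b - 13 = 36.1429.
CS falls from (1/2)(5.5714)(22.2857) = 62.0816 to (1/2)(3.7143)(14.8571) = 27.5918, a change of -34.4898.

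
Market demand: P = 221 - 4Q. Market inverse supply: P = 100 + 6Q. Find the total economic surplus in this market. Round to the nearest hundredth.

Setting demand equal to supply, 121 = 10Q, so Q* = 12.1 and P* = 172.6.
CS = (1/2)(12.1)(48.4) = 292.82 and PS = (1/2)(12.1)(72.6) = 439.23, so total surplus = 732.05.

732.05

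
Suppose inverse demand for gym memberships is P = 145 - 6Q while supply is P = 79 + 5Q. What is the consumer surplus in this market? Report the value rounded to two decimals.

108.00

Equilibrium: 145 - 6Q = 79 + 5Q, so Q* = 6 and P* = 109.
The demand choke price is 145, so CS = (1/2)(Q*)(145 - P*) = (1/2)(6)(36) = 108.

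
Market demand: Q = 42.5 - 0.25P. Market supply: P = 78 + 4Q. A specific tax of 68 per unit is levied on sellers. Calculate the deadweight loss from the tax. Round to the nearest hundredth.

289.00

Rewriting demand in inverse form: P = 170 - 4Q.
Without the tax, 170 - 4Q = 78 + 4Q so Q* = 11.5 and P* = 124.
With the tax, sellers need 68 more per unit: 170 - 4Q = 78 + 4Q + 68, so Q_t = 3. Buyers pay P_b = 158; sellers receive P_s = P_b - 68 = 90.
The welfare triangle lost has base Q* - Q_t = 8.5 and height t = 68, so DWL = (1/2)(8.5)(68) = 289.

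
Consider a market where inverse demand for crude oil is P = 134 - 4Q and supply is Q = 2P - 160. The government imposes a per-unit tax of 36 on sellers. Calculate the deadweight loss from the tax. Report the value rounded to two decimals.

Rewriting supply in inverse form: P = 80 + 0.5Q.
Pre-tax equilibrium: 134 - 4Q = 80 + 0.5Q gives Q* = 12, P* = 86.
With the tax, sellers need 36 more per unit: 134 - 4Q = 80 + 0.5Q + 36, so Q_t = 4. Buyers pay P_b = 118; sellers receive P_s = P_b - 36 = 82.
Deadweight loss is the triangle between the curves from Q_t to Q*: (1/2)(12 - 4)(36) = 144.

144.00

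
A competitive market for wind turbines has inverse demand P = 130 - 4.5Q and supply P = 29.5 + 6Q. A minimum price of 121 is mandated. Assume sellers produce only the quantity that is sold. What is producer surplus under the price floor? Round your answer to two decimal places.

171.00

Without the control, 130 - 4.5Q = 29.5 + 6Q so Q* = 9.5714 and P* = 86.9286.
At the floor price 121, quantity demanded is (130 - 121)/4.5 = 2; demand is the short side, so Q = 2 trades at P = 121.
The supply price at Q = 2 is 41.5. PS is the trapezoid between 121 and supply over [0, 2]: (1/2)[(121 - 29.5) + (121 - 41.5)](2) = 171.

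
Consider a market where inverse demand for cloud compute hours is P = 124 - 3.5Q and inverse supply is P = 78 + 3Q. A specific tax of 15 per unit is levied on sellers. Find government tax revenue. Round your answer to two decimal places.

71.54

Pre-tax equilibrium: 124 - 3.5Q = 78 + 3Q gives Q* = 7.0769, P* = 99.2308.
A tax on sellers shifts supply up by 15: 124 - 3.5Q = 78 + 3Q + 15, so Q_t = 4.7692. Buyers pay P_b = 107.3077; sellers receive P_s = P_b - 15 = 92.3077.
Revenue is the tax times quantity traded: 15 x 4.7692 = 71.5385.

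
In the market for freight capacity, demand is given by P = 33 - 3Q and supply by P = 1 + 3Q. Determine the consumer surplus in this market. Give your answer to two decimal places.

42.67

Set 33 - 3Q = 1 + 3Q, which gives 32 = 6Q, so Q* = 5.3333 and P* = 33 - 3(5.3333) = 17.
CS is the area between the demand curve and P* from 0 to Q*: (1/2)(5.3333)(16) = 42.6667.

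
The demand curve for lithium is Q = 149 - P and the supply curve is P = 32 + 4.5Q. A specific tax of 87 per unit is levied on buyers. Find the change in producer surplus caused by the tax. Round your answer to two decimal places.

-951.25

Rewriting demand in inverse form: P = 149 - Q.
Without the tax, 149 - Q = 32 + 4.5Q so Q* = 21.2727 and P* = 127.7273.
A tax on buyers shifts demand down by 87: (149 - 87) - Q = 32 + 4.5Q, so Q_t = 5.4545. Buyers pay P_b = 143.5455; sellers receive P_s = P_b - 87 = 56.5455.
PS falls from (1/2)(21.2727)(95.7273) = 1018.1901 to (1/2)(5.4545)(24.5455) = 66.9421, a change of -951.2479.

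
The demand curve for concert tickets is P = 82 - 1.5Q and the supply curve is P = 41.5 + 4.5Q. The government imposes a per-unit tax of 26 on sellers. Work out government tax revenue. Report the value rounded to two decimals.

Pre-tax equilibrium: 82 - 1.5Q = 41.5 + 4.5Q gives Q* = 6.75, P* = 71.875.
A tax on sellers shifts supply up by 26: 82 - 1.5Q = 41.5 + 4.5Q + 26, so Q_t = 2.4167. Buyers pay P_b = 78.375; sellers receive P_s = P_b - 26 = 52.375.
Revenue is the tax times quantity traded: 26 x 2.4167 = 62.8333.

62.83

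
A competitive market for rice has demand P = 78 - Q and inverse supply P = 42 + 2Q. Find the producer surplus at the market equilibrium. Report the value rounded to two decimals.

Set 78 - Q = 42 + 2Q, which gives 36 = 3Q, so Q* = 12 and P* = 78 - (12) = 66.
PS is the area between P* and the supply curve from 0 to Q*: (1/2)(12)(24) = 144.

144.00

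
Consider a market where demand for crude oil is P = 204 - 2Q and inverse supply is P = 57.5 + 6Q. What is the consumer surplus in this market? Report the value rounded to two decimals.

Set 204 - 2Q = 57.5 + 6Q, which gives 146.5 = 8Q, so Q* = 18.3125 and P* = 204 - 2(18.3125) = 167.375.
Consumer surplus is the triangle under demand above P*: (1/2)(18.3125)(204 - 167.375) = (1/2)(18.3125)(36.625) = 335.3477.

335.35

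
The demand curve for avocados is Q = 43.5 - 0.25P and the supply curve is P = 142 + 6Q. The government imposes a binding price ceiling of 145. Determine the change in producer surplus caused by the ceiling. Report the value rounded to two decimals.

-29.97

Rewriting demand in inverse form: P = 174 - 4Q.
Without the control, 174 - 4Q = 142 + 6Q so Q* = 3.2 and P* = 161.2.
At P = 145, sellers supply (145 - 142)/6 = 0.5 while buyers want more, so the quantity traded is 0.5 at price 145.
PS goes from (1/2)(3.2)(19.2) = 30.72 to 0.75 (computed as (145 - 142)(0.5) - (1/2)(6)(0.5)^2), a change of -29.97.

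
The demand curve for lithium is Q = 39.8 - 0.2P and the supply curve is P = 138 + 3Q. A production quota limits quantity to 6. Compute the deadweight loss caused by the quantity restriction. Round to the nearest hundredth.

10.56

Rewriting demand in inverse form: P = 199 - 5Q.
Without the quota, 199 - 5Q = 138 + 3Q gives Q* = 7.625.
At Q = 6 the demand price is 199 - 5(6) = 169 and the supply price is 138 + 3(6) = 156.
Deadweight loss is the triangle between the curves from 6 to 7.625: (1/2)(169 - 156)(7.625 - 6) = 10.5625.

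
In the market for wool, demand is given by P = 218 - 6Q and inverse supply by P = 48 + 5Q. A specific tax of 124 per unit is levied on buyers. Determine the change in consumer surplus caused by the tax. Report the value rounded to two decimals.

Pre-tax equilibrium: 218 - 6Q = 48 + 5Q gives Q* = 15.4545, P* = 125.2727.
With the tax, buyers' net willingness to pay falls by 124: (218 - 124) - 6Q = 48 + 5Q, so Q_t = 4.1818. Buyers pay P_b = 192.9091; sellers receive P_s = P_b - 124 = 68.9091.
Consumers lose the trapezoid between P* and P_b out to Q_t plus the triangle from Q_t to Q*: change in CS = 52.4628 - 716.5289 = -664.0661.

-664.07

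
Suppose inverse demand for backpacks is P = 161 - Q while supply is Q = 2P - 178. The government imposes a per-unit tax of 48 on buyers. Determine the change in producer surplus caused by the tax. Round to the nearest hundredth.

-512.00

Rewriting supply in inverse form: P = 89 + 0.5Q.
Pre-tax equilibrium: 161 - Q = 89 + 0.5Q gives Q* = 48, P* = 113.
With the tax, buyers' net willingness to pay falls by 48: (161 - 48) - Q = 89 + 0.5Q, so Q_t = 16. Buyers pay P_b = 145; sellers receive P_s = P_b - 48 = 97.
Producers lose the trapezoid between P_s and P* out to Q_t plus the triangle from Q_t to Q*: change in PS = 64 - 576 = -512.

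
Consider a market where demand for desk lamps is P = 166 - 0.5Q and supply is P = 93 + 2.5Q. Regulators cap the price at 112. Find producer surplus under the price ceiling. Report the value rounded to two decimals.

Free-market equilibrium: 166 - 0.5Q = 93 + 2.5Q gives Q* = 24.3333, P* = 153.8333.
At the ceiling price 112, quantity supplied is (112 - 93)/2.5 = 7.6; supply is the short side, so Q = 7.6 trades at P = 112.
PS is the triangle above supply below 112: (1/2)(7.6)(112 - 93) = 72.2.

72.20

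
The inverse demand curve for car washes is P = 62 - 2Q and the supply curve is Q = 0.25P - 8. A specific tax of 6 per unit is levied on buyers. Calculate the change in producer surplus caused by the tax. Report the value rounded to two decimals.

Rewriting supply in inverse form: P = 32 + 4Q.
Without the tax, 62 - 2Q = 32 + 4Q so Q* = 5 and P* = 52.
A tax on buyers shifts demand down by 6: (62 - 6) - 2Q = 32 + 4Q, so Q_t = 4. Buyers pay P_b = 54; sellers receive P_s = P_b - 6 = 48.
PS falls from (1/2)(5)(20) = 50 to (1/2)(4)(16) = 32, a change of -18.

-18.00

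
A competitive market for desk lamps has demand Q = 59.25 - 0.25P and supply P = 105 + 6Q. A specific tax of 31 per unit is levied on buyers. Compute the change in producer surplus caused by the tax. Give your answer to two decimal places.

-216.69

Rewriting demand in inverse form: P = 237 - 4Q.
Pre-tax equilibrium: 237 - 4Q = 105 + 6Q gives Q* = 13.2, P* = 184.2.
With the tax, buyers' net willingness to pay falls by 31: (237 - 31) - 4Q = 105 + 6Q, so Q_t = 10.1. Buyers pay P_b = 196.6; sellers receive P_s = P_b - 31 = 165.6.
Producers lose the trapezoid between P_s and P* out to Q_t plus the triangle from Q_t to Q*: change in PS = 306.03 - 522.72 = -216.69.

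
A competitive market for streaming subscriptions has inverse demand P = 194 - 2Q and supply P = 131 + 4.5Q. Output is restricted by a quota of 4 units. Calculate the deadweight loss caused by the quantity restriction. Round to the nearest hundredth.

Without the quota, 194 - 2Q = 131 + 4.5Q gives Q* = 9.6923.
At Q = 4 the demand price is 194 - 2(4) = 186 and the supply price is 131 + 4.5(4) = 149.
DWL = (1/2)(gap between curves at 4) x (Q* - 4) = (1/2)(37)(5.6923) = 105.3077.

105.31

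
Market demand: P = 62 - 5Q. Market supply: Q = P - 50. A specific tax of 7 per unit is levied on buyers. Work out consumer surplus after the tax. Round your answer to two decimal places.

1.74

Rewriting supply in inverse form: P = 50 + Q.
Without the tax, 62 - 5Q = 50 + Q so Q* = 2 and P* = 52.
With the tax, buyers' net willingness to pay falls by 7: (62 - 7) - 5Q = 50 + Q, so Q_t = 0.8333. Buyers pay P_b = 57.8333; sellers receive P_s = P_b - 7 = 50.8333.
CS = (1/2)(Q_t)(62 - P_b) = (1/2)(0.8333)(4.1667) = 1.7361.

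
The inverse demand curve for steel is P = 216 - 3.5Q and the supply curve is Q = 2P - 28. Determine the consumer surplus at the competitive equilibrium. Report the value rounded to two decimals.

Rewriting supply in inverse form: P = 14 + 0.5Q.
Equilibrium: 216 - 3.5Q = 14 + 0.5Q, so Q* = 50.5 and P* = 39.25.
The demand choke price is 216, so CS = (1/2)(Q*)(216 - P*) = (1/2)(50.5)(176.75) = 4462.9375.

4462.94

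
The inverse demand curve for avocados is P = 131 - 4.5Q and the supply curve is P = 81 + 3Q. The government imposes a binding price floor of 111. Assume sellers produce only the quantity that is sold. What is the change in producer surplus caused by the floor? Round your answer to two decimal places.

Free-market equilibrium: 131 - 4.5Q = 81 + 3Q gives Q* = 6.6667, P* = 101.
At P = 111, buyers demand (131 - 111)/4.5 = 4.4444 while sellers would supply more, so the quantity traded is 4.4444 at price 111.
PS goes from (1/2)(6.6667)(20) = 66.6667 to 103.7037 (computed as (111 - 81)(4.4444) - (1/2)(3)(4.4444)^2), a change of 37.037.

37.04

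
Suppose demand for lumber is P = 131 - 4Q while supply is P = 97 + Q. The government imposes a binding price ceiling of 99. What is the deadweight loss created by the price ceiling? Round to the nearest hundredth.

Without the control, 131 - 4Q = 97 + Q so Q* = 6.8 and P* = 103.8.
At the ceiling price 99, quantity supplied is (99 - 97)/1 = 2; supply is the short side, so Q = 2 trades at P = 99.
At Q = 2 the demand price is 123 and the supply price is 99. Deadweight loss is the triangle between the curves from 2 to 6.8: (1/2)(123 - 99)(6.8 - 2) = 57.6.

57.60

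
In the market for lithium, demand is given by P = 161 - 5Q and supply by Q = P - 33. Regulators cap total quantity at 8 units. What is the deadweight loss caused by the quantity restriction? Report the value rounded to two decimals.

533.33

Rewriting supply in inverse form: P = 33 + Q.
Without the quota, 161 - 5Q = 33 + Q gives Q* = 21.3333.
At Q = 8 the demand price is 161 - 5(8) = 121 and the supply price is 33 + (8) = 41.
Deadweight loss is the triangle between the curves from 8 to 21.3333: (1/2)(121 - 41)(21.3333 - 8) = 533.3333.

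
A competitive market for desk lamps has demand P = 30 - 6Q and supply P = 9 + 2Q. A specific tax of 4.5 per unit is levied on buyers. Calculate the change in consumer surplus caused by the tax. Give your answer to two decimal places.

-7.91

Without the tax, 30 - 6Q = 9 + 2Q so Q* = 2.625 and P* = 14.25.
A tax on buyers shifts demand down by 4.5: (30 - 4.5) - 6Q = 9 + 2Q, so Q_t = 2.0625. Buyers pay P_b = 17.625; sellers receive P_s = P_b - 4.5 = 13.125.
CS falls from (1/2)(2.625)(15.75) = 20.6719 to (1/2)(2.0625)(12.375) = 12.7617, a change of -7.9102.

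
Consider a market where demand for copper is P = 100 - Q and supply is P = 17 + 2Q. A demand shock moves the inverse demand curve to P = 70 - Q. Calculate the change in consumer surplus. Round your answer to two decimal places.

Initial equilibrium: Q_0 = 27.6667, P_0 = 72.3333; CS_0 = (1/2)(27.6667)(27.6667) = 382.7222, PS_0 = (1/2)(27.6667)(55.3333) = 765.4444.
New equilibrium: 70 - Q = 17 + 2Q gives Q_1 = 17.6667, P_1 = 52.3333; CS_1 = 156.0556, PS_1 = 312.1111.
Change in consumer surplus = 156.0556 - 382.7222 = -226.6667.

-226.67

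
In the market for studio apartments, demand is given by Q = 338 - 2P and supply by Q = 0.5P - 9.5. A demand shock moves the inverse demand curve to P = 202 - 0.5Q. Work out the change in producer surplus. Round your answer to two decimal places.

1758.24

Rewriting demand in inverse form: P = 169 - 0.5Q.
Rewriting supply in inverse form: P = 19 + 2Q.
Initial equilibrium: Q_0 = 60, P_0 = 139; CS_0 = (1/2)(60)(30) = 900, PS_0 = (1/2)(60)(120) = 3600.
New equilibrium: 202 - 0.5Q = 19 + 2Q gives Q_1 = 73.2, P_1 = 165.4; CS_1 = 1339.56, PS_1 = 5358.24.
Change in producer surplus = 5358.24 - 3600 = 1758.24.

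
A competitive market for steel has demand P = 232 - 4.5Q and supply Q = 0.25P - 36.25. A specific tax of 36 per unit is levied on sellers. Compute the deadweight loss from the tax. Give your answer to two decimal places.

76.24

Rewriting supply in inverse form: P = 145 + 4Q.
Without the tax, 232 - 4.5Q = 145 + 4Q so Q* = 10.2353 and P* = 185.9412.
With the tax, sellers need 36 more per unit: 232 - 4.5Q = 145 + 4Q + 36, so Q_t = 6. Buyers pay P_b = 205; sellers receive P_s = P_b - 36 = 169.
Deadweight loss is the triangle between the curves from Q_t to Q*: (1/2)(10.2353 - 6)(36) = 76.2353.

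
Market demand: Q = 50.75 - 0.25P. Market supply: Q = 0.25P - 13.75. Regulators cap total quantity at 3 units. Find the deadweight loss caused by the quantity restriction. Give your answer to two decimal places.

Rewriting demand in inverse form: P = 203 - 4Q.
Rewriting supply in inverse form: P = 55 + 4Q.
Without the quota, 203 - 4Q = 55 + 4Q gives Q* = 18.5.
At Q = 3 the demand price is 203 - 4(3) = 191 and the supply price is 55 + 4(3) = 67.
DWL = (1/2)(gap between curves at 3) x (Q* - 3) = (1/2)(124)(15.5) = 961.

961.00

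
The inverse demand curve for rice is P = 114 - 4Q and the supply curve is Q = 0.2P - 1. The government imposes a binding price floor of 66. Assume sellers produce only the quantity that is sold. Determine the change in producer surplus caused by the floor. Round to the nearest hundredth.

Rewriting supply in inverse form: P = 5 + 5Q.
Free-market equilibrium: 114 - 4Q = 5 + 5Q gives Q* = 12.1111, P* = 65.5556.
At P = 66, buyers demand (114 - 66)/4 = 12 while sellers would supply more, so the quantity traded is 12 at price 66.
PS goes from (1/2)(12.1111)(60.5556) = 366.6975 to 372 (computed as (66 - 5)(12) - (1/2)(5)(12)^2), a change of 5.3025.

5.30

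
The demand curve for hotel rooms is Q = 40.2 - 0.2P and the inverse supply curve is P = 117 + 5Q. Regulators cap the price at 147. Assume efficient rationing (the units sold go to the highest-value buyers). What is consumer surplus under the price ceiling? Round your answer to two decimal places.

Rewriting demand in inverse form: P = 201 - 5Q.
Free-market equilibrium: 201 - 5Q = 117 + 5Q gives Q* = 8.4, P* = 159.
At the ceiling price 147, quantity supplied is (147 - 117)/5 = 6; supply is the short side, so Q = 6 trades at P = 147.
The demand price at Q = 6 is 171. CS is the trapezoid between demand and 147 over [0, 6]: (1/2)[(201 - 147) + (171 - 147)](6) = 234.

234.00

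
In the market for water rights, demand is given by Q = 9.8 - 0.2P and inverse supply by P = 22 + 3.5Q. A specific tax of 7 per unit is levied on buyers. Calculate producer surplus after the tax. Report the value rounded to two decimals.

Rewriting demand in inverse form: P = 49 - 5Q.
Pre-tax equilibrium: 49 - 5Q = 22 + 3.5Q gives Q* = 3.1765, P* = 33.1176.
With the tax, buyers' net willingness to pay falls by 7: (49 - 7) - 5Q = 22 + 3.5Q, so Q_t = 2.3529. Buyers pay P_b = 37.2353; sellers receive P_s = P_b - 7 = 30.2353.
Producer surplus is the triangle above supply below P_s: (1/2)(2.3529)(30.2353 - 22) = 9.6886.

9.69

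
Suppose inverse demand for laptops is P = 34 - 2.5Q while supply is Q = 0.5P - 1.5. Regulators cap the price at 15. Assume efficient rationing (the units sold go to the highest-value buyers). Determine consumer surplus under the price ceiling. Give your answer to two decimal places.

Rewriting supply in inverse form: P = 3 + 2Q.
Without the control, 34 - 2.5Q = 3 + 2Q so Q* = 6.8889 and P* = 16.7778.
At P = 15, sellers supply (15 - 3)/2 = 6 while buyers want more, so the quantity traded is 6 at price 15.
The demand price at Q = 6 is 19. CS is the trapezoid between demand and 15 over [0, 6]: (1/2)[(34 - 15) + (19 - 15)](6) = 69.

69.00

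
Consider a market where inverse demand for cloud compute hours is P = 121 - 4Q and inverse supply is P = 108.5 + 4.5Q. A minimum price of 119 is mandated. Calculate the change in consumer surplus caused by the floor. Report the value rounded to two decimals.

Free-market equilibrium: 121 - 4Q = 108.5 + 4.5Q gives Q* = 1.4706, P* = 115.1176.
At P = 119, buyers demand (121 - 119)/4 = 0.5 while sellers would supply more, so the quantity traded is 0.5 at price 119.
CS goes from (1/2)(1.4706)(5.8824) = 4.3253 to 0.5 (computed as (121 - 119)(0.5) - (1/2)(4)(0.5)^2), a change of -3.8253.

-3.83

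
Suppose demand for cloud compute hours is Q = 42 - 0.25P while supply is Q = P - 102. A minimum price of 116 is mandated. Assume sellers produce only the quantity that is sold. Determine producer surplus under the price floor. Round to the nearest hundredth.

Rewriting demand in inverse form: P = 168 - 4Q.
Rewriting supply in inverse form: P = 102 + Q.
Free-market equilibrium: 168 - 4Q = 102 + Q gives Q* = 13.2, P* = 115.2.
At the floor price 116, quantity demanded is (168 - 116)/4 = 13; demand is the short side, so Q = 13 trades at P = 116.
The supply price at Q = 13 is 115. PS is the trapezoid between 116 and supply over [0, 13]: (1/2)[(116 - 102) + (116 - 115)](13) = 97.5.

97.50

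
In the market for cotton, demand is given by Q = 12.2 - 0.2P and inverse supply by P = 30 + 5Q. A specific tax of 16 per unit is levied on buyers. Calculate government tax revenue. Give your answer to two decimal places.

24.00

Rewriting demand in inverse form: P = 61 - 5Q.
Pre-tax equilibrium: 61 - 5Q = 30 + 5Q gives Q* = 3.1, P* = 45.5.
With the tax, buyers' net willingness to pay falls by 16: (61 - 16) - 5Q = 30 + 5Q, so Q_t = 1.5. Buyers pay P_b = 53.5; sellers receive P_s = P_b - 16 = 37.5.
Tax revenue = t x Q_t = 16 x 1.5 = 24.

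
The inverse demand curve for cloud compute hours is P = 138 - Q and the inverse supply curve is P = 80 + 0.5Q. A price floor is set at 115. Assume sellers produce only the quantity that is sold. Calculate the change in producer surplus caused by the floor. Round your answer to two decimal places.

Free-market equilibrium: 138 - Q = 80 + 0.5Q gives Q* = 38.6667, P* = 99.3333.
At P = 115, buyers demand (138 - 115)/1 = 23 while sellers would supply more, so the quantity traded is 23 at price 115.
PS goes from (1/2)(38.6667)(19.3333) = 373.7778 to 672.75 (computed as (115 - 80)(23) - (1/2)(0.5)(23)^2), a change of 298.9722.

298.97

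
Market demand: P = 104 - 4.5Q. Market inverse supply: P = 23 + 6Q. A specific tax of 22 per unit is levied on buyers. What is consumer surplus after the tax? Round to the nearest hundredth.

71.04

Without the tax, 104 - 4.5Q = 23 + 6Q so Q* = 7.7143 and P* = 69.2857.
With the tax, buyers' net willingness to pay falls by 22: (104 - 22) - 4.5Q = 23 + 6Q, so Q_t = 5.619. Buyers pay P_b = 78.7143; sellers receive P_s = P_b - 22 = 56.7143.
Consumer surplus is the triangle under demand above P_b: (1/2)(5.619)(104 - 78.7143) = 71.0408.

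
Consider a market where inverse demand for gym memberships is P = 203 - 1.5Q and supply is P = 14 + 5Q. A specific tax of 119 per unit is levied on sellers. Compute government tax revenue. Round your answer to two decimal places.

1281.54

Pre-tax equilibrium: 203 - 1.5Q = 14 + 5Q gives Q* = 29.0769, P* = 159.3846.
With the tax, sellers need 119 more per unit: 203 - 1.5Q = 14 + 5Q + 119, so Q_t = 10.7692. Buyers pay P_b = 186.8462; sellers receive P_s = P_b - 119 = 67.8462.
Revenue is the tax times quantity traded: 119 x 10.7692 = 1281.5385.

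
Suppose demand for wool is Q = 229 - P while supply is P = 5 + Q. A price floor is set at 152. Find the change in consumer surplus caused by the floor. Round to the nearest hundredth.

-3307.50

Rewriting demand in inverse form: P = 229 - Q.
Without the control, 229 - Q = 5 + Q so Q* = 112 and P* = 117.
At the floor price 152, quantity demanded is (229 - 152)/1 = 77; demand is the short side, so Q = 77 trades at P = 152.
CS goes from (1/2)(112)(112) = 6272 to 2964.5 (computed as (229 - 152)(77) - (1/2)(1)(77)^2), a change of -3307.5.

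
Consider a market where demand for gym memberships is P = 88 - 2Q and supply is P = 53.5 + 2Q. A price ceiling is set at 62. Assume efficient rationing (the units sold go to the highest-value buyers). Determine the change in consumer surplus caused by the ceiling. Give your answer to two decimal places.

18.05

Free-market equilibrium: 88 - 2Q = 53.5 + 2Q gives Q* = 8.625, P* = 70.75.
At P = 62, sellers supply (62 - 53.5)/2 = 4.25 while buyers want more, so the quantity traded is 4.25 at price 62.
CS goes from (1/2)(8.625)(17.25) = 74.3906 to 92.4375 (computed as (88 - 62)(4.25) - (1/2)(2)(4.25)^2), a change of 18.0469.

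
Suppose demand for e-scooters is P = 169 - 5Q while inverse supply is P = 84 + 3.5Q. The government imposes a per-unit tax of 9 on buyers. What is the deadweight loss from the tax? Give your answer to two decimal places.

Without the tax, 169 - 5Q = 84 + 3.5Q so Q* = 10 and P* = 119.
A tax on buyers shifts demand down by 9: (169 - 9) - 5Q = 84 + 3.5Q, so Q_t = 8.9412. Buyers pay P_b = 124.2941; sellers receive P_s = P_b - 9 = 115.2941.
The welfare triangle lost has base Q* - Q_t = 1.0588 and height t = 9, so DWL = (1/2)(1.0588)(9) = 4.7647.

4.76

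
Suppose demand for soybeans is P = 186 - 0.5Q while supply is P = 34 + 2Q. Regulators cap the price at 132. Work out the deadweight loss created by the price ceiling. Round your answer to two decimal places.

174.05

Free-market equilibrium: 186 - 0.5Q = 34 + 2Q gives Q* = 60.8, P* = 155.6.
At P = 132, sellers supply (132 - 34)/2 = 49 while buyers want more, so the quantity traded is 49 at price 132.
The lost-trades triangle has base Q* - 49 = 11.8 and height equal to the gap between the curves at Q = 49, which is 161.5 - 132 = 29.5. DWL = (1/2)(11.8)(29.5) = 174.05.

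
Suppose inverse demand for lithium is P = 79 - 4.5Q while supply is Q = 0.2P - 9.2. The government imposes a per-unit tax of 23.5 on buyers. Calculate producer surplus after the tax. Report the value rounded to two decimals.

Rewriting supply in inverse form: P = 46 + 5Q.
Pre-tax equilibrium: 79 - 4.5Q = 46 + 5Q gives Q* = 3.4737, P* = 63.3684.
A tax on buyers shifts demand down by 23.5: (79 - 23.5) - 4.5Q = 46 + 5Q, so Q_t = 1. Buyers pay P_b = 74.5; sellers receive P_s = P_b - 23.5 = 51.
Producer surplus is the triangle above supply below P_s: (1/2)(1)(51 - 46) = 2.5.

2.50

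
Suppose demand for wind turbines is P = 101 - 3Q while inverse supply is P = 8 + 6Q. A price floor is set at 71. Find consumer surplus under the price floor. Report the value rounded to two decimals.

Free-market equilibrium: 101 - 3Q = 8 + 6Q gives Q* = 10.3333, P* = 70.
At P = 71, buyers demand (101 - 71)/3 = 10 while sellers would supply more, so the quantity traded is 10 at price 71.
CS is the triangle under demand above 71: (1/2)(10)(101 - 71) = 150.

150.00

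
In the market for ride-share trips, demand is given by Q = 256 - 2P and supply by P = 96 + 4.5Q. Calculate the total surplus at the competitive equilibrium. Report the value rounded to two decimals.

Rewriting demand in inverse form: P = 128 - 0.5Q.
Equilibrium: 128 - 0.5Q = 96 + 4.5Q, so Q* = 6.4 and P* = 124.8.
Total surplus is the full triangle between the curves from 0 to Q*: (1/2)(6.4)(128 - 96) = 102.4.

102.40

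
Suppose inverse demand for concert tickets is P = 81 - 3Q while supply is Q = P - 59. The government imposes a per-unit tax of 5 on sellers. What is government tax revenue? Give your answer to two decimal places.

Rewriting supply in inverse form: P = 59 + Q.
Pre-tax equilibrium: 81 - 3Q = 59 + Q gives Q* = 5.5, P* = 64.5.
With the tax, sellers need 5 more per unit: 81 - 3Q = 59 + Q + 5, so Q_t = 4.25. Buyers pay P_b = 68.25; sellers receive P_s = P_b - 5 = 63.25.
Tax revenue = t x Q_t = 5 x 4.25 = 21.25.

21.25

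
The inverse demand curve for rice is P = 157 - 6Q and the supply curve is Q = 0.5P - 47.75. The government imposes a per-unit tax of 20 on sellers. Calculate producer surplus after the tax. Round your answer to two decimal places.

26.91

Rewriting supply in inverse form: P = 95.5 + 2Q.
Pre-tax equilibrium: 157 - 6Q = 95.5 + 2Q gives Q* = 7.6875, P* = 110.875.
With the tax, sellers need 20 more per unit: 157 - 6Q = 95.5 + 2Q + 20, so Q_t = 5.1875. Buyers pay P_b = 125.875; sellers receive P_s = P_b - 20 = 105.875.
PS = (1/2)(Q_t)(P_s - 95.5) = (1/2)(5.1875)(10.375) = 26.9102.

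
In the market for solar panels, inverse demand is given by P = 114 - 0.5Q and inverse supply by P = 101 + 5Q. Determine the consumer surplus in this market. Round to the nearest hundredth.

1.40

Set 114 - 0.5Q = 101 + 5Q, which gives 13 = 5.5Q, so Q* = 2.3636 and P* = 114 - 0.5(2.3636) = 112.8182.
Consumer surplus is the triangle under demand above P*: (1/2)(2.3636)(114 - 112.8182) = (1/2)(2.3636)(1.1818) = 1.3967.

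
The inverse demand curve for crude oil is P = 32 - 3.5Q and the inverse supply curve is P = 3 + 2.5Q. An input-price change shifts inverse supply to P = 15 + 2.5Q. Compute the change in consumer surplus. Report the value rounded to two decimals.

-26.83

Initial equilibrium: Q_0 = 4.8333, P_0 = 15.0833; CS_0 = (1/2)(4.8333)(16.9167) = 40.8819, PS_0 = (1/2)(4.8333)(12.0833) = 29.2014.
New equilibrium: 32 - 3.5Q = 15 + 2.5Q gives Q_1 = 2.8333, P_1 = 22.0833; CS_1 = 14.0486, PS_1 = 10.0347.
Change in consumer surplus = 14.0486 - 40.8819 = -26.8333.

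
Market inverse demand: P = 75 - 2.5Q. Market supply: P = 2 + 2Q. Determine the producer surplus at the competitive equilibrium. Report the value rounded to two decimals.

263.16

Equilibrium: 75 - 2.5Q = 2 + 2Q, so Q* = 16.2222 and P* = 34.4444.
PS is the area between P* and the supply curve from 0 to Q*: (1/2)(16.2222)(32.4444) = 263.1605.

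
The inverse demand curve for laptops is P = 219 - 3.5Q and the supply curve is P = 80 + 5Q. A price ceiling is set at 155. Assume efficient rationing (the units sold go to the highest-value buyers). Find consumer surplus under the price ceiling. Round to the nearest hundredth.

566.25

Free-market equilibrium: 219 - 3.5Q = 80 + 5Q gives Q* = 16.3529, P* = 161.7647.
At the ceiling price 155, quantity supplied is (155 - 80)/5 = 15; supply is the short side, so Q = 15 trades at P = 155.
The demand price at Q = 15 is 166.5. CS is the trapezoid between demand and 155 over [0, 15]: (1/2)[(219 - 155) + (166.5 - 155)](15) = 566.25.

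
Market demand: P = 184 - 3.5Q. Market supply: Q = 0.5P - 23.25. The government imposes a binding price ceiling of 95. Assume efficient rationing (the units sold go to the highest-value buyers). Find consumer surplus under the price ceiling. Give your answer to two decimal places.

Rewriting supply in inverse form: P = 46.5 + 2Q.
Without the control, 184 - 3.5Q = 46.5 + 2Q so Q* = 25 and P* = 96.5.
At P = 95, sellers supply (95 - 46.5)/2 = 24.25 while buyers want more, so the quantity traded is 24.25 at price 95.
The demand price at Q = 24.25 is 99.125. CS is the trapezoid between demand and 95 over [0, 24.25]: (1/2)[(184 - 95) + (99.125 - 95)](24.25) = 1129.1406.

1129.14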